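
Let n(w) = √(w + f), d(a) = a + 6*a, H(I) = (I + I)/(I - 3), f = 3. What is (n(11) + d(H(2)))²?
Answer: (-28 + √14)² ≈ 588.47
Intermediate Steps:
H(I) = 2*I/(-3 + I) (H(I) = (2*I)/(-3 + I) = 2*I/(-3 + I))
d(a) = 7*a
n(w) = √(3 + w) (n(w) = √(w + 3) = √(3 + w))
(n(11) + d(H(2)))² = (√(3 + 11) + 7*(2*2/(-3 + 2)))² = (√14 + 7*(2*2/(-1)))² = (√14 + 7*(2*2*(-1)))² = (√14 + 7*(-4))² = (√14 - 28)² = (-28 + √14)²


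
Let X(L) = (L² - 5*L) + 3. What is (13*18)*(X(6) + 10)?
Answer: 4446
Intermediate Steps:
X(L) = 3 + L² - 5*L
(13*18)*(X(6) + 10) = (13*18)*((3 + 6² - 5*6) + 10) = 234*((3 + 36 - 30) + 10) = 234*(9 + 10) = 234*19 = 4446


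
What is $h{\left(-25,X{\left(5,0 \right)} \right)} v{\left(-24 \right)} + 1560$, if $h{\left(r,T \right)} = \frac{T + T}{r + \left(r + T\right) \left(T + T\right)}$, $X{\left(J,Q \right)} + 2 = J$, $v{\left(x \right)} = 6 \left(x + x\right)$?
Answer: $\frac{246648}{157} \approx 1571.0$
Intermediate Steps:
$v{\left(x \right)} = 12 x$ ($v{\left(x \right)} = 6 \cdot 2 x = 12 x$)
$X{\left(J,Q \right)} = -2 + J$
$h{\left(r,T \right)} = \frac{2 T}{r + 2 T \left(T + r\right)}$ ($h{\left(r,T \right)} = \frac{2 T}{r + \left(T + r\right) 2 T} = \frac{2 T}{r + 2 T \left(T + r\right)}$)
$h{\left(-25,X{\left(5,0 \right)} \right)} v{\left(-24 \right)} + 1560 = \frac{2 \left(-2 + 5\right)}{-25 + 2 \left(-2 + 5\right)^{2} + 2 \left(-2 + 5\right) \left(-25\right)} 12 \left(-24\right) + 1560 = 2 \cdot 3 \frac{1}{-25 + 2 \cdot 3^{2} + 2 \cdot 3 \left(-25\right)} \left(-288\right) + 1560 = 2 \cdot 3 \frac{1}{-25 + 2 \cdot 9 - 150} \left(-288\right) + 1560 = 2 \cdot 3 \frac{1}{-25 + 18 - 150} \left(-288\right) + 1560 = 2 \cdot 3 \frac{1}{-157} \left(-288\right) + 1560 = 2 \cdot 3 \left(- \frac{1}{157}\right) \left(-288\right) + 1560 = \left(- \frac{6}{157}\right) \left(-288\right) + 1560 = \frac{1728}{157} + 1560 = \frac{246648}{157}$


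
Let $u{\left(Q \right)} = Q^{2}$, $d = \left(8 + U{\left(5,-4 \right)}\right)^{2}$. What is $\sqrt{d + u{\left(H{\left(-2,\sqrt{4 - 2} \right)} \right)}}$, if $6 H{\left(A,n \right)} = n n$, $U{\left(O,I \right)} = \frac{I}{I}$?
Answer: $\frac{\sqrt{730}}{3} \approx 9.0062$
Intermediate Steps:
$U{\left(O,I \right)} = 1$
$H{\left(A,n \right)} = \frac{n^{2}}{6}$ ($H{\left(A,n \right)} = \frac{n n}{6} = \frac{n^{2}}{6}$)
$d = 81$ ($d = \left(8 + 1\right)^{2} = 9^{2} = 81$)
$\sqrt{d + u{\left(H{\left(-2,\sqrt{4 - 2} \right)} \right)}} = \sqrt{81 + \left(\frac{\left(\sqrt{4 - 2}\right)^{2}}{6}\right)^{2}} = \sqrt{81 + \left(\frac{\left(\sqrt{2}\right)^{2}}{6}\right)^{2}} = \sqrt{81 + \left(\frac{1}{6} \cdot 2\right)^{2}} = \sqrt{81 + \left(\frac{1}{3}\right)^{2}} = \sqrt{81 + \frac{1}{9}} = \sqrt{\frac{730}{9}} = \frac{\sqrt{730}}{3}$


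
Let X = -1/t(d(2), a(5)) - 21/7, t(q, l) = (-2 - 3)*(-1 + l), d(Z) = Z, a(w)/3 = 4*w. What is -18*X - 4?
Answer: 14732/295 ≈ 49.939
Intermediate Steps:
a(w) = 12*w (a(w) = 3*(4*w) = 12*w)
t(q, l) = 5 - 5*l (t(q, l) = -5*(-1 + l) = 5 - 5*l)
X = -884/295 (X = -1/(5 - 60*5) - 21/7 = -1/(5 - 5*60) - 21*⅐ = -1/(5 - 300) - 3 = -1/(-295) - 3 = -1*(-1/295) - 3 = 1/295 - 3 = -884/295 ≈ -2.9966)
-18*X - 4 = -18*(-884/295) - 4 = 15912/295 - 4 = 14732/295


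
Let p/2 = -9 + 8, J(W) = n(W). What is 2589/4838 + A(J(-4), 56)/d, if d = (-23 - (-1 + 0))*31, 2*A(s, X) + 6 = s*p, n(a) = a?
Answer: 440215/824879 ≈ 0.53367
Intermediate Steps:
J(W) = W
p = -2 (p = 2*(-9 + 8) = 2*(-1) = -2)
A(s, X) = -3 - s (A(s, X) = -3 + (s*(-2))/2 = -3 + (-2*s)/2 = -3 - s)
d = -682 (d = (-23 - 1*(-1))*31 = (-23 + 1)*31 = -22*31 = -682)
2589/4838 + A(J(-4), 56)/d = 2589/4838 + (-3 - 1*(-4))/(-682) = 2589*(1/4838) + (-3 + 4)*(-1/682) = 2589/4838 + 1*(-1/682) = 2589/4838 - 1/682 = 440215/824879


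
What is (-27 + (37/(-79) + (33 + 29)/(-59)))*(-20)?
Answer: 2658560/4661 ≈ 570.38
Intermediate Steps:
(-27 + (37/(-79) + (33 + 29)/(-59)))*(-20) = (-27 + (37*(-1/79) + 62*(-1/59)))*(-20) = (-27 + (-37/79 - 62/59))*(-20) = (-27 - 7081/4661)*(-20) = -132928/4661*(-20) = 2658560/4661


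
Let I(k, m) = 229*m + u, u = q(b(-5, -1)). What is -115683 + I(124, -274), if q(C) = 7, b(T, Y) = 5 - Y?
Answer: -178422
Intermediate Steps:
u = 7
I(k, m) = 7 + 229*m (I(k, m) = 229*m + 7 = 7 + 229*m)
-115683 + I(124, -274) = -115683 + (7 + 229*(-274)) = -115683 + (7 - 62746) = -115683 - 62739 = -178422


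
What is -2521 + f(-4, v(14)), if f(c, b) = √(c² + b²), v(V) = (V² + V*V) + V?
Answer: -2521 + 2*√41213 ≈ -2115.0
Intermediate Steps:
v(V) = V + 2*V² (v(V) = (V² + V²) + V = 2*V² + V = V + 2*V²)
f(c, b) = √(b² + c²)
-2521 + f(-4, v(14)) = -2521 + √((14*(1 + 2*14))² + (-4)²) = -2521 + √((14*(1 + 28))² + 16) = -2521 + √((14*29)² + 16) = -2521 + √(406² + 16) = -2521 + √(164836 + 16) = -2521 + √164852 = -2521 + 2*√41213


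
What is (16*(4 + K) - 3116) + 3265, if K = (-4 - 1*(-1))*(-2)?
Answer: 309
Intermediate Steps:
K = 6 (K = (-4 + 1)*(-2) = -3*(-2) = 6)
(16*(4 + K) - 3116) + 3265 = (16*(4 + 6) - 3116) + 3265 = (16*10 - 3116) + 3265 = (160 - 3116) + 3265 = -2956 + 3265 = 309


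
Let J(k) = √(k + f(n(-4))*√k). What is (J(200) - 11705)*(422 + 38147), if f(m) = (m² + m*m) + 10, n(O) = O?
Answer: -451450145 + 77138*√(50 + 105*√2) ≈ -4.5036e+8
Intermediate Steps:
f(m) = 10 + 2*m² (f(m) = (m² + m²) + 10 = 2*m² + 10 = 10 + 2*m²)
J(k) = √(k + 42*√k) (J(k) = √(k + (10 + 2*(-4)²)*√k) = √(k + (10 + 2*16)*√k) = √(k + (10 + 32)*√k) = √(k + 42*√k))
(J(200) - 11705)*(422 + 38147) = (√(200 + 42*√200) - 11705)*(422 + 38147) = (√(200 + 42*(10*√2)) - 11705)*38569 = (√(200 + 420*√2) - 11705)*38569 = (-11705 + √(200 + 420*√2))*38569 = -451450145 + 38569*√(200 + 420*√2)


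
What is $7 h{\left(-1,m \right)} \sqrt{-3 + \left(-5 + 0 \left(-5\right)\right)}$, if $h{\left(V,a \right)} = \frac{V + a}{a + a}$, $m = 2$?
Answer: $\frac{7 i \sqrt{2}}{2} \approx 4.9497 i$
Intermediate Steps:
$h{\left(V,a \right)} = \frac{V + a}{2 a}$
$7 h{\left(-1,m \right)} \sqrt{-3 + \left(-5 + 0 \left(-5\right)\right)} = 7 \frac{-1 + 2}{2 \cdot 2} \sqrt{-3 + \left(-5 + 0 \left(-5\right)\right)} = 7 \cdot \frac{1}{2} \cdot \frac{1}{2} \cdot 1 \sqrt{-3 + \left(-5 + 0\right)} = 7 \cdot \frac{1}{4} \sqrt{-3 - 5} = \frac{7 \sqrt{-8}}{4} = \frac{7 \cdot 2 i \sqrt{2}}{4} = \frac{7 i \sqrt{2}}{2}$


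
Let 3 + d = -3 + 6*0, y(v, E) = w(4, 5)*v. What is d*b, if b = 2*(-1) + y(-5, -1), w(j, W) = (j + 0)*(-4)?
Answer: -468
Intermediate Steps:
w(j, W) = -4*j (w(j, W) = j*(-4) = -4*j)
y(v, E) = -16*v (y(v, E) = (-4*4)*v = -16*v)
b = 78 (b = 2*(-1) - 16*(-5) = -2 + 80 = 78)
d = -6 (d = -3 + (-3 + 6*0) = -3 + (-3 + 0) = -3 - 3 = -6)
d*b = -6*78 = -468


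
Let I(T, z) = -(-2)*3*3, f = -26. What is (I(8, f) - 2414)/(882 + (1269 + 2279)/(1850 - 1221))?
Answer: -753542/279163 ≈ -2.6993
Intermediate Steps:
I(T, z) = 18 (I(T, z) = -2*(-3)*3 = 6*3 = 18)
(I(8, f) - 2414)/(882 + (1269 + 2279)/(1850 - 1221)) = (18 - 2414)/(882 + (1269 + 2279)/(1850 - 1221)) = -2396/(882 + 3548/629) = -2396/558326/629 = -2396*629/558326 = -753542/279163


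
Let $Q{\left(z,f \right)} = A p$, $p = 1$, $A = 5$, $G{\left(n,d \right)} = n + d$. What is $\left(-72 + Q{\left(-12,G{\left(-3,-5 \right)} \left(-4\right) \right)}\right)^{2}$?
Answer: $4489$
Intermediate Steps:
$G{\left(n,d \right)} = d + n$
$Q{\left(z,f \right)} = 5$ ($Q{\left(z,f \right)} = 5 \cdot 1 = 5$)
$\left(-72 + Q{\left(-12,G{\left(-3,-5 \right)} \left(-4\right) \right)}\right)^{2} = \left(-72 + 5\right)^{2} = \left(-67\right)^{2} = 4489$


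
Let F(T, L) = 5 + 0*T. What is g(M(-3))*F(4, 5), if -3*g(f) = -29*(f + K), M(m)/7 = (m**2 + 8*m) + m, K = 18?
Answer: -5220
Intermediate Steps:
F(T, L) = 5 (F(T, L) = 5 + 0 = 5)
M(m) = 7*m**2 + 63*m (M(m) = 7*((m**2 + 8*m) + m) = 7*(m**2 + 9*m) = 7*m**2 + 63*m)
g(f) = 174 + 29*f/3 (g(f) = -(-29)*(f + 18)/3 = -(-29)*(18 + f)/3 = -(-522 - 29*f)/3 = 174 + 29*f/3)
g(M(-3))*F(4, 5) = (174 + 29*(7*(-3)*(9 - 3))/3)*5 = (174 + 29*(7*(-3)*6)/3)*5 = (174 + (29/3)*(-126))*5 = (174 - 1218)*5 = -1044*5 = -5220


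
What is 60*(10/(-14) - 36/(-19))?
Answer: 9420/133 ≈ 70.827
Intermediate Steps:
60*(10/(-14) - 36/(-19)) = 60*(10*(-1/14) - 36*(-1/19)) = 60*(-5/7 + 36/19) = 60*(157/133) = 9420/133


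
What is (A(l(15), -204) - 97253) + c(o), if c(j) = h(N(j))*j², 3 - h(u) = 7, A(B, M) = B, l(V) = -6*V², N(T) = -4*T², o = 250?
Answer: -348603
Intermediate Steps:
h(u) = -4 (h(u) = 3 - 1*7 = 3 - 7 = -4)
c(j) = -4*j²
(A(l(15), -204) - 97253) + c(o) = (-6*15² - 97253) - 4*250² = (-6*225 - 97253) - 4*62500 = (-1350 - 97253) - 250000 = -98603 - 250000 = -348603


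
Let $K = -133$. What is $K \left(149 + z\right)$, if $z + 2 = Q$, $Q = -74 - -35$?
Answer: $-14364$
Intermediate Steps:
$Q = -39$ ($Q = -74 + 35 = -39$)
$z = -41$ ($z = -2 - 39 = -41$)
$K \left(149 + z\right) = - 133 \left(149 - 41\right) = \left(-133\right) 108 = -14364$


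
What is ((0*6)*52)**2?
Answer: 0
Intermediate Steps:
((0*6)*52)**2 = (0*52)**2 = 0**2 = 0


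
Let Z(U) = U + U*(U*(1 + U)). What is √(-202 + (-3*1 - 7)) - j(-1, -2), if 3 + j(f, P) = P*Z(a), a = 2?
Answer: 31 + 2*I*√53 ≈ 31.0 + 14.56*I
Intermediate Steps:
Z(U) = U + U²*(1 + U)
j(f, P) = -3 + 14*P (j(f, P) = -3 + P*(2*(1 + 2 + 2²)) = -3 + P*(2*(1 + 2 + 4)) = -3 + P*(2*7) = -3 + P*14 = -3 + 14*P)
√(-202 + (-3*1 - 7)) - j(-1, -2) = √(-202 + (-3*1 - 7)) - (-3 + 14*(-2)) = √(-202 + (-3 - 7)) - (-3 - 28) = √(-202 - 10) - 1*(-31) = √(-212) + 31 = 2*I*√53 + 31 = 31 + 2*I*√53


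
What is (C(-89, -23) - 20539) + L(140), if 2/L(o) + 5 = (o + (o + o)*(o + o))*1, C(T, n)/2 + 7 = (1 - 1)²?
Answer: -1614129853/78535 ≈ -20553.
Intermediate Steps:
C(T, n) = -14 (C(T, n) = -14 + 2*(1 - 1)² = -14 + 2*0² = -14 + 2*0 = -14 + 0 = -14)
L(o) = 2/(-5 + o + 4*o²) (L(o) = 2/(-5 + (o + (o + o)*(o + o))*1) = 2/(-5 + (o + (2*o)*(2*o))*1) = 2/(-5 + (o + 4*o²)*1) = 2/(-5 + (o + 4*o²)) = 2/(-5 + o + 4*o²))
(C(-89, -23) - 20539) + L(140) = (-14 - 20539) + 2/(-5 + 140 + 4*140²) = -20553 + 2/(-5 + 140 + 4*19600) = -20553 + 2/(-5 + 140 + 78400) = -20553 + 2/78535 = -1614129853/78535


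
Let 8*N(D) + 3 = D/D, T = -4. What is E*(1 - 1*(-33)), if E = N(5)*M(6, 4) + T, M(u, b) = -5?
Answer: -187/2 ≈ -93.500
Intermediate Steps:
N(D) = -¼ (N(D) = -3/8 + (D/D)/8 = -3/8 + (⅛)*1 = -3/8 + ⅛ = -¼)
E = -11/4 (E = -¼*(-5) - 4 = 5/4 - 4 = -11/4 ≈ -2.7500)
E*(1 - 1*(-33)) = -11*(1 - 1*(-33))/4 = -11*(1 + 33)/4 = -11/4*34 = -187/2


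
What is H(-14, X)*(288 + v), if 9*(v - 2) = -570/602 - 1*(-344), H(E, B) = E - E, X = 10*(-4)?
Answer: 0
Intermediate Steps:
X = -40
H(E, B) = 0
v = 108677/2709 (v = 2 + (-570/602 - 1*(-344))/9 = 2 + (-570*1/602 + 344)/9 = 2 + (-285/301 + 344)/9 = 2 + (1/9)*(103259/301) = 2 + 103259/2709 = 108677/2709 ≈ 40.117)
H(-14, X)*(288 + v) = 0*(288 + 108677/2709) = 0*(888869/2709) = 0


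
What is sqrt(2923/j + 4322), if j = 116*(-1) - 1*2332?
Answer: sqrt(179814661)/204 ≈ 65.733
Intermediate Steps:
j = -2448 (j = -116 - 2332 = -2448)
sqrt(2923/j + 4322) = sqrt(2923/(-2448) + 4322) = sqrt(2923*(-1/2448) + 4322) = sqrt(-2923/2448 + 4322) = sqrt(10577333/2448) = sqrt(179814661)/204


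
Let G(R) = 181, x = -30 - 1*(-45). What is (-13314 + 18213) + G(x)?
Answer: 5080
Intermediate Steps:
x = 15 (x = -30 + 45 = 15)
(-13314 + 18213) + G(x) = (-13314 + 18213) + 181 = 4899 + 181 = 5080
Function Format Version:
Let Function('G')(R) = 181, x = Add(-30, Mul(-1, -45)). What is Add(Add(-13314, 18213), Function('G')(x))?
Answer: 5080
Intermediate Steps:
x = 15 (x = Add(-30, 45) = 15)
Add(Add(-13314, 18213), Function('G')(x)) = Add(Add(-13314, 18213), 181) = Add(4899, 181) = 5080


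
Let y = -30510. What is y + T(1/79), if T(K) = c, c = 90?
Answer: -30420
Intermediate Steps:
T(K) = 90
y + T(1/79) = -30510 + 90 = -30420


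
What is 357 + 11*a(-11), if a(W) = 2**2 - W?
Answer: 522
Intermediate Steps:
a(W) = 4 - W
357 + 11*a(-11) = 357 + 11*(4 - 1*(-11)) = 357 + 11*(4 + 11) = 357 + 11*15 = 357 + 165 = 522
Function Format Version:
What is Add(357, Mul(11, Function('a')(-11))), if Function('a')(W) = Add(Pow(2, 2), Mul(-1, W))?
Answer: 522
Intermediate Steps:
Function('a')(W) = Add(4, Mul(-1, W))
Add(357, Mul(11, Function('a')(-11))) = Add(357, Mul(11, Add(4, Mul(-1, -11)))) = Add(357, Mul(11, Add(4, 11))) = Add(357, Mul(11, 15)) = Add(357, 165) = 522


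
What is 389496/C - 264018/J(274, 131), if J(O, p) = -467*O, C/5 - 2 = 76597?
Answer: 25159450513/8167879035 ≈ 3.0803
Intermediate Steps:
C = 382995 (C = 10 + 5*76597 = 10 + 382985 = 382995)
389496/C - 264018/J(274, 131) = 389496/382995 - 264018/((-467*274)) = 389496*(1/382995) - 264018/(-127958) = 129832/127665 - 264018*(-1/127958) = 129832/127665 + 132009/63979 = 25159450513/8167879035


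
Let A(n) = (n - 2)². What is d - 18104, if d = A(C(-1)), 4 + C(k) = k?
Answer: -18055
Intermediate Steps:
C(k) = -4 + k
A(n) = (-2 + n)²
d = 49 (d = (-2 + (-4 - 1))² = (-2 - 5)² = (-7)² = 49)
d - 18104 = 49 - 18104 = -18055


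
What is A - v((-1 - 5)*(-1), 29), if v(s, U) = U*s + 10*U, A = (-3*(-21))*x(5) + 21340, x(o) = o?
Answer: 21191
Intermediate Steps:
A = 21655 (A = -3*(-21)*5 + 21340 = 63*5 + 21340 = 315 + 21340 = 21655)
v(s, U) = 10*U + U*s
A - v((-1 - 5)*(-1), 29) = 21655 - 29*(10 + (-1 - 5)*(-1)) = 21655 - 29*(10 - 6*(-1)) = 21655 - 29*(10 + 6) = 21655 - 29*16 = 21655 - 1*464 = 21655 - 464 = 21191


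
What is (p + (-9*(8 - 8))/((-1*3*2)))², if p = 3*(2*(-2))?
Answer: 144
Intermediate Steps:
p = -12 (p = 3*(-4) = -12)
(p + (-9*(8 - 8))/((-1*3*2)))² = (-12 + (-9*(8 - 8))/((-1*3*2)))² = (-12 + (-9*0)/((-3*2)))² = (-12 + 0/(-6))² = (-12 + 0*(-⅙))² = (-12 + 0)² = (-12)² = 144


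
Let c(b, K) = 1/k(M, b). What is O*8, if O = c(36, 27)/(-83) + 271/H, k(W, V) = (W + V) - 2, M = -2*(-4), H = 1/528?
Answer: 1995219068/1743 ≈ 1.1447e+6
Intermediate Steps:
H = 1/528 ≈ 0.0018939
M = 8
k(W, V) = -2 + V + W (k(W, V) = (V + W) - 2 = -2 + V + W)
c(b, K) = 1/(6 + b) (c(b, K) = 1/(-2 + b + 8) = 1/(6 + b))
O = 498804767/3486 (O = 1/((6 + 36)*(-83)) + 271/(1/528) = -1/83/42 + 271*528 = (1/42)*(-1/83) + 143088 = -1/3486 + 143088 = 498804767/3486 ≈ 1.4309e+5)
O*8 = (498804767/3486)*8 = 1995219068/1743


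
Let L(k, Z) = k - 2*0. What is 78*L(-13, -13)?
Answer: -1014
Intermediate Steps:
L(k, Z) = k (L(k, Z) = k + 0 = k)
78*L(-13, -13) = 78*(-13) = -1014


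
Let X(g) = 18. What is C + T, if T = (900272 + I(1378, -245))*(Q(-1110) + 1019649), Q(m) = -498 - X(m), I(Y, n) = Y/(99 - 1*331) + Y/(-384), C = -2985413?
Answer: 1702850690536445/1856 ≈ 9.1748e+11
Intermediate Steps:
I(Y, n) = -77*Y/11136 (I(Y, n) = Y/(99 - 331) + Y*(-1/384) = Y/(-232) - Y/384 = Y*(-1/232) - Y/384 = -Y/232 - Y/384 = -77*Y/11136)
Q(m) = -516 (Q(m) = -498 - 1*18 = -498 - 18 = -516)
T = 1702856231462973/1856 (T = (900272 - 77/11136*1378)*(-516 + 1019649) = (900272 - 53053/5568)*1019133 = (5012661443/5568)*1019133 = 1702856231462973/1856 ≈ 9.1749e+11)
C + T = -2985413 + 1702856231462973/1856 = 1702850690536445/1856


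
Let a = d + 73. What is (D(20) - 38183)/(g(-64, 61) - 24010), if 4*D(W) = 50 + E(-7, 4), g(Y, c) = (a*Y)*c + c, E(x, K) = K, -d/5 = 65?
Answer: -76339/1919718 ≈ -0.039766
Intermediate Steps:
d = -325 (d = -5*65 = -325)
a = -252 (a = -325 + 73 = -252)
g(Y, c) = c - 252*Y*c (g(Y, c) = (-252*Y)*c + c = -252*Y*c + c = c - 252*Y*c)
D(W) = 27/2 (D(W) = (50 + 4)/4 = (¼)*54 = 27/2)
(D(20) - 38183)/(g(-64, 61) - 24010) = (27/2 - 38183)/(61*(1 - 252*(-64)) - 24010) = -76339/(2*(61*(1 + 16128) - 24010)) = -76339/(2*(61*16129 - 24010)) = -76339/(2*(983869 - 24010)) = -76339/2/959859 = -76339/2*1/959859 = -76339/1919718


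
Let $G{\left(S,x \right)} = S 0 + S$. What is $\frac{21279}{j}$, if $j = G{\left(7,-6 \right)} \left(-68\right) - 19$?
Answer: $- \frac{7093}{165} \approx -42.988$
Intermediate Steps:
$G{\left(S,x \right)} = S$ ($G{\left(S,x \right)} = 0 + S = S$)
$j = -495$ ($j = 7 \left(-68\right) - 19 = -476 - 19 = -495$)
$\frac{21279}{j} = \frac{21279}{-495} = 21279 \left(- \frac{1}{495}\right) = - \frac{7093}{165}$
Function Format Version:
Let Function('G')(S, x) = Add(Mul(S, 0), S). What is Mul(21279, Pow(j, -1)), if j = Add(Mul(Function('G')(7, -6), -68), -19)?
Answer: Rational(-7093, 165) ≈ -42.988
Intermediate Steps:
Function('G')(S, x) = S (Function('G')(S, x) = Add(0, S) = S)
j = -495 (j = Add(Mul(7, -68), -19) = Add(-476, -19) = -495)
Mul(21279, Pow(j, -1)) = Mul(21279, Pow(-495, -1)) = Mul(21279, Rational(-1, 495)) = Rational(-7093, 165)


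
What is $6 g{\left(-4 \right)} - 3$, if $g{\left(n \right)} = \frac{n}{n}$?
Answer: $3$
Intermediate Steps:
$g{\left(n \right)} = 1$
$6 g{\left(-4 \right)} - 3 = 6 \cdot 1 - 3 = 6 - 3 = 3$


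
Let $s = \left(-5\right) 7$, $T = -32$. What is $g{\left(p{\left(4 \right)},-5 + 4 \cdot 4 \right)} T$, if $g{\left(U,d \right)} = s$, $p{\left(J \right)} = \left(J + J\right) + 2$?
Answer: $1120$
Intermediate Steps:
$p{\left(J \right)} = 2 + 2 J$ ($p{\left(J \right)} = 2 J + 2 = 2 + 2 J$)
$s = -35$
$g{\left(U,d \right)} = -35$
$g{\left(p{\left(4 \right)},-5 + 4 \cdot 4 \right)} T = \left(-35\right) \left(-32\right) = 1120$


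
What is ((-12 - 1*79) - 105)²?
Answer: 38416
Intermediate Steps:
((-12 - 1*79) - 105)² = ((-12 - 79) - 105)² = (-91 - 105)² = (-196)² = 38416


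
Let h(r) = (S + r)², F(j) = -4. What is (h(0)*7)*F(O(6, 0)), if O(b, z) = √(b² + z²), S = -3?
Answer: -252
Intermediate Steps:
h(r) = (-3 + r)²
(h(0)*7)*F(O(6, 0)) = ((-3 + 0)²*7)*(-4) = ((-3)²*7)*(-4) = (9*7)*(-4) = 63*(-4) = -252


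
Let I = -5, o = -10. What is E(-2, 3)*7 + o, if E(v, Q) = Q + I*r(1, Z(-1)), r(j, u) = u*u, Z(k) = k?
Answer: -24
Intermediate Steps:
r(j, u) = u²
E(v, Q) = -5 + Q (E(v, Q) = Q - 5*(-1)² = Q - 5*1 = Q - 5 = -5 + Q)
E(-2, 3)*7 + o = (-5 + 3)*7 - 10 = -2*7 - 10 = -14 - 10 = -24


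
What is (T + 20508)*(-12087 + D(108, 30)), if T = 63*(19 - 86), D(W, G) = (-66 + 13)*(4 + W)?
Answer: -293540601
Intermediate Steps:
D(W, G) = -212 - 53*W (D(W, G) = -53*(4 + W) = -212 - 53*W)
T = -4221 (T = 63*(-67) = -4221)
(T + 20508)*(-12087 + D(108, 30)) = (-4221 + 20508)*(-12087 + (-212 - 53*108)) = 16287*(-12087 + (-212 - 5724)) = 16287*(-12087 - 5936) = 16287*(-18023) = -293540601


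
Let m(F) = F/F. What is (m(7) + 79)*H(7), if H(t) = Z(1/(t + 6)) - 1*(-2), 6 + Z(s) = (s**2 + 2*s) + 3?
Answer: -11360/169 ≈ -67.219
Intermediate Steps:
Z(s) = -3 + s**2 + 2*s (Z(s) = -6 + ((s**2 + 2*s) + 3) = -6 + (3 + s**2 + 2*s) = -3 + s**2 + 2*s)
m(F) = 1
H(t) = -1 + (6 + t)**(-2) + 2/(6 + t) (H(t) = (-3 + (1/(t + 6))**2 + 2/(t + 6)) - 1*(-2) = (-3 + (1/(6 + t))**2 + 2/(6 + t)) + 2 = (-3 + (6 + t)**(-2) + 2/(6 + t)) + 2 = -1 + (6 + t)**(-2) + 2/(6 + t))
(m(7) + 79)*H(7) = (1 + 79)*((-23 - 1*7**2 - 10*7)/(36 + 7**2 + 12*7)) = 80*((-23 - 1*49 - 70)/(36 + 49 + 84)) = 80*((-23 - 49 - 70)/169) = 80*((1/169)*(-142)) = 80*(-142/169) = -11360/169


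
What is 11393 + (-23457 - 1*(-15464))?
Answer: 3400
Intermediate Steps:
11393 + (-23457 - 1*(-15464)) = 11393 + (-23457 + 15464) = 11393 - 7993 = 3400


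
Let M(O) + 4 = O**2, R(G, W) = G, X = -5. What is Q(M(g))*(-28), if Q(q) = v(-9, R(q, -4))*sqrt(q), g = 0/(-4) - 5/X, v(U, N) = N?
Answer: 84*I*sqrt(3) ≈ 145.49*I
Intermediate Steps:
g = 1 (g = 0/(-4) - 5/(-5) = 0*(-1/4) - 5*(-1/5) = 0 + 1 = 1)
M(O) = -4 + O**2
Q(q) = q**(3/2) (Q(q) = q*sqrt(q) = q**(3/2))
Q(M(g))*(-28) = (-4 + 1**2)**(3/2)*(-28) = (-4 + 1)**(3/2)*(-28) = (-3)**(3/2)*(-28) = -3*I*sqrt(3)*(-28) = 84*I*sqrt(3)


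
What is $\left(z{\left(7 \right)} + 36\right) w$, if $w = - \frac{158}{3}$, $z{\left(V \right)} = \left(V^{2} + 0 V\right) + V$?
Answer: $- \frac{14536}{3} \approx -4845.3$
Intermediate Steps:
$z{\left(V \right)} = V + V^{2}$ ($z{\left(V \right)} = \left(V^{2} + 0\right) + V = V^{2} + V = V + V^{2}$)
$w = - \frac{158}{3}$ ($w = \left(-158\right) \frac{1}{3} = - \frac{158}{3} \approx -52.667$)
$\left(z{\left(7 \right)} + 36\right) w = \left(7 \left(1 + 7\right) + 36\right) \left(- \frac{158}{3}\right) = \left(7 \cdot 8 + 36\right) \left(- \frac{158}{3}\right) = \left(56 + 36\right) \left(- \frac{158}{3}\right) = 92 \left(- \frac{158}{3}\right) = - \frac{14536}{3}$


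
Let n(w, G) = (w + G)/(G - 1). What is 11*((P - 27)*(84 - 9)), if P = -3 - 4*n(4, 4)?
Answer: -33550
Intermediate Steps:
n(w, G) = (G + w)/(-1 + G)
P = -41/3 (P = -3 - 4*(4 + 4)/(-1 + 4) = -3 - 4*8/3 = -3 - 32/3 = -41/3 ≈ -13.667)
11*((P - 27)*(84 - 9)) = 11*((-41/3 - 27)*(84 - 9)) = 11*(-122/3*75) = 11*(-3050) = -33550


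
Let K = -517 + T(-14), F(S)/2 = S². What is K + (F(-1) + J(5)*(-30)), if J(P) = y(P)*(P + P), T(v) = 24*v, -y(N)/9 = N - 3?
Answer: 4549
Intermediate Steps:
y(N) = 27 - 9*N (y(N) = -9*(N - 3) = -9*(-3 + N) = 27 - 9*N)
F(S) = 2*S²
J(P) = 2*P*(27 - 9*P) (J(P) = (27 - 9*P)*(P + P) = (27 - 9*P)*(2*P) = 2*P*(27 - 9*P))
K = -853 (K = -517 + 24*(-14) = -517 - 336 = -853)
K + (F(-1) + J(5)*(-30)) = -853 + (2*(-1)² + (18*5*(3 - 1*5))*(-30)) = -853 + (2*1 + (18*5*(3 - 5))*(-30)) = -853 + (2 + (18*5*(-2))*(-30)) = -853 + (2 - 180*(-30)) = -853 + (2 + 5400) = -853 + 5402 = 4549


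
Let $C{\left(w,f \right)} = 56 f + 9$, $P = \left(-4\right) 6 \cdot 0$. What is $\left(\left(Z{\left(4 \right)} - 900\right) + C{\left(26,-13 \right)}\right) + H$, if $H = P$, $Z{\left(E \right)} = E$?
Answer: $-1615$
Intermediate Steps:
$P = 0$ ($P = \left(-24\right) 0 = 0$)
$H = 0$
$C{\left(w,f \right)} = 9 + 56 f$
$\left(\left(Z{\left(4 \right)} - 900\right) + C{\left(26,-13 \right)}\right) + H = \left(\left(4 - 900\right) + \left(9 + 56 \left(-13\right)\right)\right) + 0 = \left(\left(4 - 900\right) + \left(9 - 728\right)\right) + 0 = \left(-896 - 719\right) + 0 = -1615 + 0 = -1615$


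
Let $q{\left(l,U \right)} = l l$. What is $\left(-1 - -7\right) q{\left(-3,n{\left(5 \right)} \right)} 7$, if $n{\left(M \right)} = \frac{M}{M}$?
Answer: $378$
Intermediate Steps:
$n{\left(M \right)} = 1$
$q{\left(l,U \right)} = l^{2}$
$\left(-1 - -7\right) q{\left(-3,n{\left(5 \right)} \right)} 7 = \left(-1 - -7\right) \left(-3\right)^{2} \cdot 7 = \left(-1 + 7\right) 9 \cdot 7 = 6 \cdot 9 \cdot 7 = 54 \cdot 7 = 378$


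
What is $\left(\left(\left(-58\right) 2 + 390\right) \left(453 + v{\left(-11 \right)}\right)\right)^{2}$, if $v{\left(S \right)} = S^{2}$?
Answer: $24735740176$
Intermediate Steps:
$\left(\left(\left(-58\right) 2 + 390\right) \left(453 + v{\left(-11 \right)}\right)\right)^{2} = \left(\left(\left(-58\right) 2 + 390\right) \left(453 + \left(-11\right)^{2}\right)\right)^{2} = \left(\left(-116 + 390\right) \left(453 + 121\right)\right)^{2} = \left(274 \cdot 574\right)^{2} = 157276^{2} = 24735740176$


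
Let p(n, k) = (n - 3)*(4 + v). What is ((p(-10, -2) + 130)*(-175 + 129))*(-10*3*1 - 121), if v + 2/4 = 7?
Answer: -45149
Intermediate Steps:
v = 13/2 (v = -½ + 7 = 13/2 ≈ 6.5000)
p(n, k) = -63/2 + 21*n/2 (p(n, k) = (n - 3)*(4 + 13/2) = (-3 + n)*(21/2) = -63/2 + 21*n/2)
((p(-10, -2) + 130)*(-175 + 129))*(-10*3*1 - 121) = (((-63/2 + (21/2)*(-10)) + 130)*(-175 + 129))*(-10*3*1 - 121) = (((-63/2 - 105) + 130)*(-46))*(-30*1 - 121) = ((-273/2 + 130)*(-46))*(-30 - 121) = -13/2*(-46)*(-151) = 299*(-151) = -45149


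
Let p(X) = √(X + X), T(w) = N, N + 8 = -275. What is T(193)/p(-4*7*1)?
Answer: 283*I*√14/28 ≈ 37.817*I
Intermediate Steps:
N = -283 (N = -8 - 275 = -283)
T(w) = -283
p(X) = √2*√X (p(X) = √(2*X) = √2*√X)
T(193)/p(-4*7*1) = -283*(-I*√14/28) = -(-283)*I*√14/28 = 283*I*√14/28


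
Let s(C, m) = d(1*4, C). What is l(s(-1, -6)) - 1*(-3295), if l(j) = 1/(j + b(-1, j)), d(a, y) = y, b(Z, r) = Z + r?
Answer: 9884/3 ≈ 3294.7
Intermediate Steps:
s(C, m) = C
l(j) = 1/(-1 + 2*j) (l(j) = 1/(j + (-1 + j)) = 1/(-1 + 2*j))
l(s(-1, -6)) - 1*(-3295) = 1/(-1 + 2*(-1)) - 1*(-3295) = 1/(-1 - 2) + 3295 = 1/(-3) + 3295 = -⅓ + 3295 = 9884/3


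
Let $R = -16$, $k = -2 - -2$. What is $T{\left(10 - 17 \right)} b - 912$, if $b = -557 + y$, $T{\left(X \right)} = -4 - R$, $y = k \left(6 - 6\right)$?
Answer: $-7596$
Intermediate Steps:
$k = 0$ ($k = -2 + 2 = 0$)
$y = 0$ ($y = 0 \left(6 - 6\right) = 0 \cdot 0 = 0$)
$T{\left(X \right)} = 12$ ($T{\left(X \right)} = -4 - -16 = -4 + 16 = 12$)
$b = -557$ ($b = -557 + 0 = -557$)
$T{\left(10 - 17 \right)} b - 912 = 12 \left(-557\right) - 912 = -6684 - 912 = -7596$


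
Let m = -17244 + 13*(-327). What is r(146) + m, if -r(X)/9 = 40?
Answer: -21855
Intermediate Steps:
r(X) = -360 (r(X) = -9*40 = -360)
m = -21495 (m = -17244 - 4251 = -21495)
r(146) + m = -360 - 21495 = -21855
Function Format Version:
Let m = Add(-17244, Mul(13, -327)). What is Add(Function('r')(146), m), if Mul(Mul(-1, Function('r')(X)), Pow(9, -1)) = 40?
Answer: -21855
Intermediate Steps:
Function('r')(X) = -360 (Function('r')(X) = Mul(-9, 40) = -360)
m = -21495 (m = Add(-17244, -4251) = -21495)
Add(Function('r')(146), m) = Add(-360, -21495) = -21855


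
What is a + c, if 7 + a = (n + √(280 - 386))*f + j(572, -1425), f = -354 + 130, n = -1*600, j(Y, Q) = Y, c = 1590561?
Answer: 1725526 - 224*I*√106 ≈ 1.7255e+6 - 2306.2*I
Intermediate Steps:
n = -600
f = -224
a = 134965 - 224*I*√106 (a = -7 + ((-600 + √(280 - 386))*(-224) + 572) = -7 + ((-600 + √(-106))*(-224) + 572) = -7 + ((-600 + I*√106)*(-224) + 572) = -7 + ((134400 - 224*I*√106) + 572) = -7 + (134972 - 224*I*√106) = 134965 - 224*I*√106 ≈ 1.3497e+5 - 2306.2*I)
a + c = (134965 - 224*I*√106) + 1590561 = 1725526 - 224*I*√106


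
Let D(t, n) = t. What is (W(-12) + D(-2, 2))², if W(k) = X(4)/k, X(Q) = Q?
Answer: 49/9 ≈ 5.4444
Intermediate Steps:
W(k) = 4/k
(W(-12) + D(-2, 2))² = (4/(-12) - 2)² = (4*(-1/12) - 2)² = (-⅓ - 2)² = (-7/3)² = 49/9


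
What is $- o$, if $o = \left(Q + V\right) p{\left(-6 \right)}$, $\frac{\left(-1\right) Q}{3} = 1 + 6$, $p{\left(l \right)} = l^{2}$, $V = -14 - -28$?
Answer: $252$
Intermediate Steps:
$V = 14$ ($V = -14 + 28 = 14$)
$Q = -21$ ($Q = - 3 \left(1 + 6\right) = \left(-3\right) 7 = -21$)
$o = -252$ ($o = \left(-21 + 14\right) \left(-6\right)^{2} = \left(-7\right) 36 = -252$)
$- o = \left(-1\right) \left(-252\right) = 252$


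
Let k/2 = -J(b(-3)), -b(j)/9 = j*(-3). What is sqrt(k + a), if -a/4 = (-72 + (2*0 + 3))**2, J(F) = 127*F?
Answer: 3*sqrt(170) ≈ 39.115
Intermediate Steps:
b(j) = 27*j (b(j) = -9*j*(-3) = -(-27)*j = 27*j)
k = 20574 (k = 2*(-127*27*(-3)) = 2*(-127*(-81)) = 2*(-1*(-10287)) = 2*10287 = 20574)
a = -19044 (a = -4*(-72 + (2*0 + 3))**2 = -4*(-72 + (0 + 3))**2 = -4*(-72 + 3)**2 = -4*(-69)**2 = -4*4761 = -19044)
sqrt(k + a) = sqrt(20574 - 19044) = sqrt(1530) = 3*sqrt(170)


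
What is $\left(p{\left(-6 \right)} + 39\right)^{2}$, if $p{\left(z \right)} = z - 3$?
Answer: $900$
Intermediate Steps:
$p{\left(z \right)} = -3 + z$
$\left(p{\left(-6 \right)} + 39\right)^{2} = \left(\left(-3 - 6\right) + 39\right)^{2} = \left(-9 + 39\right)^{2} = 30^{2} = 900$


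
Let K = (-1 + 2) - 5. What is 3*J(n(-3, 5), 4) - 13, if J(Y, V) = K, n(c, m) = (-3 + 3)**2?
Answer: -25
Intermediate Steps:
n(c, m) = 0 (n(c, m) = 0**2 = 0)
K = -4 (K = 1 - 5 = -4)
J(Y, V) = -4
3*J(n(-3, 5), 4) - 13 = 3*(-4) - 13 = -12 - 13 = -25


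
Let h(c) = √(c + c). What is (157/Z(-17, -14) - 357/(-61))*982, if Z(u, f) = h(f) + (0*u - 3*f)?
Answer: 36543657/3904 - 77087*I*√7/448 ≈ 9360.6 - 455.25*I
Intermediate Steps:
h(c) = √2*√c (h(c) = √(2*c) = √2*√c)
Z(u, f) = -3*f + √2*√f (Z(u, f) = √2*√f + (0*u - 3*f) = √2*√f + (0 - 3*f) = √2*√f - 3*f = -3*f + √2*√f)
(157/Z(-17, -14) - 357/(-61))*982 = (157/(-3*(-14) + √2*√(-14)) - 357/(-61))*982 = (157/(42 + √2*(I*√14)) - 357*(-1/61))*982 = (157/(42 + 2*I*√7) + 357/61)*982 = (357/61 + 157/(42 + 2*I*√7))*982 = 350574/61 + 154174/(42 + 2*I*√7)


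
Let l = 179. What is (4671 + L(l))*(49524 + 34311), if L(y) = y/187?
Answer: 73242950760/187 ≈ 3.9167e+8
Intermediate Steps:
L(y) = y/187 (L(y) = y*(1/187) = y/187)
(4671 + L(l))*(49524 + 34311) = (4671 + (1/187)*179)*(49524 + 34311) = (4671 + 179/187)*83835 = (873656/187)*83835 = 73242950760/187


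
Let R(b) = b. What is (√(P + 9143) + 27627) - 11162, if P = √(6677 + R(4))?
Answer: 16465 + √(9143 + √6681) ≈ 16561.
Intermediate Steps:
P = √6681 (P = √(6677 + 4) = √6681 ≈ 81.737)
(√(P + 9143) + 27627) - 11162 = (√(√6681 + 9143) + 27627) - 11162 = (√(9143 + √6681) + 27627) - 11162 = (27627 + √(9143 + √6681)) - 11162 = 16465 + √(9143 + √6681)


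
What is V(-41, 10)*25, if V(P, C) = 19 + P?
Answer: -550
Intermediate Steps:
V(-41, 10)*25 = (19 - 41)*25 = -22*25 = -550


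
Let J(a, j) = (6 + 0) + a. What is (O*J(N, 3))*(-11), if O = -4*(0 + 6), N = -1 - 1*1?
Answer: 1056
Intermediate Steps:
N = -2 (N = -1 - 1 = -2)
J(a, j) = 6 + a
O = -24 (O = -4*6 = -24)
(O*J(N, 3))*(-11) = -24*(6 - 2)*(-11) = -24*4*(-11) = -96*(-11) = 1056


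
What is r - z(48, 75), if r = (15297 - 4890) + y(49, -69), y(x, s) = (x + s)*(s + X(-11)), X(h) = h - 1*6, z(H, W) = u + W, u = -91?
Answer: 12143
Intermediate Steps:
z(H, W) = -91 + W
X(h) = -6 + h (X(h) = h - 6 = -6 + h)
y(x, s) = (-17 + s)*(s + x) (y(x, s) = (x + s)*(s + (-6 - 11)) = (s + x)*(s - 17) = (s + x)*(-17 + s) = (-17 + s)*(s + x))
r = 12127 (r = (15297 - 4890) + ((-69)² - 17*(-69) - 17*49 - 69*49) = 10407 + (4761 + 1173 - 833 - 3381) = 10407 + 1720 = 12127)
r - z(48, 75) = 12127 - (-91 + 75) = 12127 - 1*(-16) = 12127 + 16 = 12143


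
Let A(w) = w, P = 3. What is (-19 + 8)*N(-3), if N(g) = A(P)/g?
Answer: 11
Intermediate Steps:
N(g) = 3/g
(-19 + 8)*N(-3) = (-19 + 8)*(3/(-3)) = -33*(-1)/3 = -11*(-1) = 11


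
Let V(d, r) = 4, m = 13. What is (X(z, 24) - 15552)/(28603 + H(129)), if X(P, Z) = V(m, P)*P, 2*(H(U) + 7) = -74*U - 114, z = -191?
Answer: -8158/11883 ≈ -0.68653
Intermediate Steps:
H(U) = -64 - 37*U (H(U) = -7 + (-74*U - 114)/2 = -7 + (-114 - 74*U)/2 = -7 + (-57 - 37*U) = -64 - 37*U)
X(P, Z) = 4*P
(X(z, 24) - 15552)/(28603 + H(129)) = (4*(-191) - 15552)/(28603 + (-64 - 37*129)) = (-764 - 15552)/(28603 + (-64 - 4773)) = -16316/(28603 - 4837) = -16316/23766 = -16316*1/23766 = -8158/11883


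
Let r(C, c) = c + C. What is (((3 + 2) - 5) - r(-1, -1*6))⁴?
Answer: 2401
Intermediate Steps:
r(C, c) = C + c
(((3 + 2) - 5) - r(-1, -1*6))⁴ = (((3 + 2) - 5) - (-1 - 1*6))⁴ = ((5 - 5) - (-1 - 6))⁴ = (0 - 1*(-7))⁴ = (0 + 7)⁴ = 7⁴ = 2401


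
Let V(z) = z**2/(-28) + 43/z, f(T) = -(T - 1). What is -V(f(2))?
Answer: 1205/28 ≈ 43.036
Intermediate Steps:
f(T) = 1 - T (f(T) = -(-1 + T) = 1 - T)
V(z) = 43/z - z**2/28 (V(z) = z**2*(-1/28) + 43/z = -z**2/28 + 43/z = 43/z - z**2/28)
-V(f(2)) = -(1204 - (1 - 1*2)**3)/(28*(1 - 1*2)) = -(1204 - (1 - 2)**3)/(28*(1 - 2)) = -(1204 - 1*(-1)**3)/(28*(-1)) = -(-1)*(1204 - 1*(-1))/28 = -(-1)*(1204 + 1)/28 = -(-1)*1205/28 = -1*(-1205/28) = 1205/28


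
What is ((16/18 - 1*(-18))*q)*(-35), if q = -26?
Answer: 154700/9 ≈ 17189.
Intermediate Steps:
((16/18 - 1*(-18))*q)*(-35) = ((16/18 - 1*(-18))*(-26))*(-35) = ((16*(1/18) + 18)*(-26))*(-35) = ((8/9 + 18)*(-26))*(-35) = ((170/9)*(-26))*(-35) = -4420/9*(-35) = 154700/9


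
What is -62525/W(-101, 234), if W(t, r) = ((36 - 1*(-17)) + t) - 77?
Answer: 2501/5 ≈ 500.20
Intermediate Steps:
W(t, r) = -24 + t (W(t, r) = ((36 + 17) + t) - 77 = (53 + t) - 77 = -24 + t)
-62525/W(-101, 234) = -62525/(-24 - 101) = -62525/(-125) = -62525*(-1/125) = 2501/5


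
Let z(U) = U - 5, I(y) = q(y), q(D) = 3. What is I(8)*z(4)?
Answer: -3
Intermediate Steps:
I(y) = 3
z(U) = -5 + U
I(8)*z(4) = 3*(-5 + 4) = 3*(-1) = -3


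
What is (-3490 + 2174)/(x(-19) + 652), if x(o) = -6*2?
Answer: -329/160 ≈ -2.0563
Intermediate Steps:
x(o) = -12
(-3490 + 2174)/(x(-19) + 652) = (-3490 + 2174)/(-12 + 652) = -1316/640 = -1316*1/640 = -329/160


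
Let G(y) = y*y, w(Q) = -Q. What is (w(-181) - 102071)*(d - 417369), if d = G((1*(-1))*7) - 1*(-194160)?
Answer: 22737772400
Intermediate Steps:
G(y) = y²
d = 194209 (d = ((1*(-1))*7)² - 1*(-194160) = (-1*7)² + 194160 = (-7)² + 194160 = 49 + 194160 = 194209)
(w(-181) - 102071)*(d - 417369) = (-1*(-181) - 102071)*(194209 - 417369) = (181 - 102071)*(-223160) = -101890*(-223160) = 22737772400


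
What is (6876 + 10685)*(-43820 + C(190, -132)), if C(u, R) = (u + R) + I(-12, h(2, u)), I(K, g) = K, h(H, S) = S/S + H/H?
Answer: -768715214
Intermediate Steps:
h(H, S) = 2 (h(H, S) = 1 + 1 = 2)
C(u, R) = -12 + R + u (C(u, R) = (u + R) - 12 = (R + u) - 12 = -12 + R + u)
(6876 + 10685)*(-43820 + C(190, -132)) = (6876 + 10685)*(-43820 + (-12 - 132 + 190)) = 17561*(-43820 + 46) = 17561*(-43774) = -768715214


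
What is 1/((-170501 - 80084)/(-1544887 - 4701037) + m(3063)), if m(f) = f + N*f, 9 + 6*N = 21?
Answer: 6245924/57394046221 ≈ 0.00010883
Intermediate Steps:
N = 2 (N = -3/2 + (1/6)*21 = -3/2 + 7/2 = 2)
m(f) = 3*f (m(f) = f + 2*f = 3*f)
1/((-170501 - 80084)/(-1544887 - 4701037) + m(3063)) = 1/((-170501 - 80084)/(-1544887 - 4701037) + 3*3063) = 1/(-250585/(-6245924) + 9189) = 1/(-250585*(-1/6245924) + 9189) = 1/(250585/6245924 + 9189) = 1/(57394046221/6245924) = 6245924/57394046221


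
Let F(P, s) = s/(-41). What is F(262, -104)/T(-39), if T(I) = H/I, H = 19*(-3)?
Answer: 1352/779 ≈ 1.7356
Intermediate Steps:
H = -57
F(P, s) = -s/41 (F(P, s) = s*(-1/41) = -s/41)
T(I) = -57/I
F(262, -104)/T(-39) = (-1/41*(-104))/((-57/(-39))) = 104/(41*((-57*(-1/39)))) = 104/(41*(19/13)) = (104/41)*(13/19) = 1352/779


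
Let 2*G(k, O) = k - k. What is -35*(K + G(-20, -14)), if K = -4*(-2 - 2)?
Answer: -560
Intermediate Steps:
G(k, O) = 0 (G(k, O) = (k - k)/2 = (½)*0 = 0)
K = 16 (K = -4*(-4) = 16)
-35*(K + G(-20, -14)) = -35*(16 + 0) = -35*16 = -560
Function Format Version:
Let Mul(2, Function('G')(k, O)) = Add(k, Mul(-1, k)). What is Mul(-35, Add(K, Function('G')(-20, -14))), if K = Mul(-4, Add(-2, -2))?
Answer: -560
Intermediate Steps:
Function('G')(k, O) = 0 (Function('G')(k, O) = Mul(Rational(1, 2), Add(k, Mul(-1, k))) = Mul(Rational(1, 2), 0) = 0)
K = 16 (K = Mul(-4, -4) = 16)
Mul(-35, Add(K, Function('G')(-20, -14))) = Mul(-35, Add(16, 0)) = Mul(-35, 16) = -560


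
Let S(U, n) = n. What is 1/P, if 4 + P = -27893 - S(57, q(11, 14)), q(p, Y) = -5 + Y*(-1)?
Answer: -1/27878 ≈ -3.5871e-5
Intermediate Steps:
q(p, Y) = -5 - Y
P = -27878 (P = -4 + (-27893 - (-5 - 1*14)) = -4 + (-27893 - (-5 - 14)) = -4 + (-27893 - 1*(-19)) = -4 + (-27893 + 19) = -4 - 27874 = -27878)
1/P = 1/(-27878) = -1/27878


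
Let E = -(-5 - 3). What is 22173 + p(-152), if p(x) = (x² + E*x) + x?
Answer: 43909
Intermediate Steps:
E = 8 (E = -1*(-8) = 8)
p(x) = x² + 9*x (p(x) = (x² + 8*x) + x = x² + 9*x)
22173 + p(-152) = 22173 - 152*(9 - 152) = 22173 - 152*(-143) = 22173 + 21736 = 43909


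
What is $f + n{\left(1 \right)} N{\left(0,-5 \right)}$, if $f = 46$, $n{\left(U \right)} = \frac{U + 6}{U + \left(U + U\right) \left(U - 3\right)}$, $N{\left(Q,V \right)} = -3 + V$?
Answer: $\frac{194}{3} \approx 64.667$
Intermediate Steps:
$n{\left(U \right)} = \frac{6 + U}{U + 2 U \left(-3 + U\right)}$
$f + n{\left(1 \right)} N{\left(0,-5 \right)} = 46 + \frac{6 + 1}{1 \left(-5 + 2 \cdot 1\right)} \left(-3 - 5\right) = 46 + 1 \frac{1}{-5 + 2} \cdot 7 \left(-8\right) = 46 + 1 \frac{1}{-3} \cdot 7 \left(-8\right) = 46 + 1 \left(- \frac{1}{3}\right) 7 \left(-8\right) = 46 - - \frac{56}{3} = 46 + \frac{56}{3} = \frac{194}{3}$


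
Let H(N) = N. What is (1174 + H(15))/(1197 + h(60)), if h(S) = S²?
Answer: 29/117 ≈ 0.24786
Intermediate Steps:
(1174 + H(15))/(1197 + h(60)) = (1174 + 15)/(1197 + 60²) = 1189/(1197 + 3600) = 1189/4797 = 1189*(1/4797) = 29/117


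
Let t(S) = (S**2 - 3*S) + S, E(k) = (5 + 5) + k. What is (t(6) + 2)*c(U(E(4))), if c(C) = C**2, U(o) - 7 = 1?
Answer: 1664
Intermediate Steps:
E(k) = 10 + k
U(o) = 8 (U(o) = 7 + 1 = 8)
t(S) = S**2 - 2*S
(t(6) + 2)*c(U(E(4))) = (6*(-2 + 6) + 2)*8**2 = (6*4 + 2)*64 = (24 + 2)*64 = 26*64 = 1664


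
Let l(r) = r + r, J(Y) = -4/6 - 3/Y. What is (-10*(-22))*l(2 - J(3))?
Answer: 4840/3 ≈ 1613.3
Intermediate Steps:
J(Y) = -⅔ - 3/Y (J(Y) = -4*⅙ - 3/Y = -⅔ - 3/Y)
l(r) = 2*r
(-10*(-22))*l(2 - J(3)) = (-10*(-22))*(2*(2 - (-⅔ - 3/3))) = 220*(2*(2 - (-⅔ - 3*⅓))) = 220*(2*(2 - (-⅔ - 1))) = 220*(2*(2 - 1*(-5/3))) = 220*(2*(2 + 5/3)) = 220*(2*(11/3)) = 220*(22/3) = 4840/3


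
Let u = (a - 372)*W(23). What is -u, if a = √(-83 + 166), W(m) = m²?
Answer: 196788 - 529*√83 ≈ 1.9197e+5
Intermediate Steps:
a = √83 ≈ 9.1104
u = -196788 + 529*√83 (u = (√83 - 372)*23² = (-372 + √83)*529 = -196788 + 529*√83 ≈ -1.9197e+5)
-u = -(-196788 + 529*√83) = 196788 - 529*√83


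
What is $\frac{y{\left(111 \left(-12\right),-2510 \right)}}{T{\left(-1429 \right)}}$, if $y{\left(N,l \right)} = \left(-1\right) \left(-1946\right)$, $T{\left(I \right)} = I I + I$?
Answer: $\frac{139}{145758} \approx 0.00095364$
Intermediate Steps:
$T{\left(I \right)} = I + I^{2}$ ($T{\left(I \right)} = I^{2} + I = I + I^{2}$)
$y{\left(N,l \right)} = 1946$
$\frac{y{\left(111 \left(-12\right),-2510 \right)}}{T{\left(-1429 \right)}} = \frac{1946}{\left(-1429\right) \left(1 - 1429\right)} = \frac{1946}{\left(-1429\right) \left(-1428\right)} = \frac{1946}{2040612} = 1946 \cdot \frac{1}{2040612} = \frac{139}{145758}$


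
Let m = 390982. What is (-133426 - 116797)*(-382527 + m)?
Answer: -2115635465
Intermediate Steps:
(-133426 - 116797)*(-382527 + m) = (-133426 - 116797)*(-382527 + 390982) = -250223*8455 = -2115635465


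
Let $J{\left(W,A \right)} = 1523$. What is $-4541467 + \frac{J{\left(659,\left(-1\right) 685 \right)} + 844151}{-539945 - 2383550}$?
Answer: $- \frac{13276956912839}{2923495} \approx -4.5415 \cdot 10^{6}$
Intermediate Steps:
$-4541467 + \frac{J{\left(659,\left(-1\right) 685 \right)} + 844151}{-539945 - 2383550} = -4541467 + \frac{1523 + 844151}{-539945 - 2383550} = -4541467 + \frac{845674}{-2923495} = -4541467 + 845674 \left(- \frac{1}{2923495}\right) = -4541467 - \frac{845674}{2923495} = - \frac{13276956912839}{2923495}$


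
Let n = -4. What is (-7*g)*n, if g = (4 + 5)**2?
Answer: 2268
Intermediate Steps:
g = 81 (g = 9**2 = 81)
(-7*g)*n = -7*81*(-4) = -567*(-4) = 2268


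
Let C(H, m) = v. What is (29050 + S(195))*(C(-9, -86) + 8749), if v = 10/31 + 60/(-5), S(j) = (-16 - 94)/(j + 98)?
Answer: 2305410189780/9083 ≈ 2.5382e+8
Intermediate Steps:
S(j) = -110/(98 + j)
v = -362/31 (v = 10*(1/31) + 60*(-⅕) = 10/31 - 12 = -362/31 ≈ -11.677)
C(H, m) = -362/31
(29050 + S(195))*(C(-9, -86) + 8749) = (29050 - 110/(98 + 195))*(-362/31 + 8749) = (29050 - 110/293)*(270857/31) = (8511540/293)*(270857/31) = 2305410189780/9083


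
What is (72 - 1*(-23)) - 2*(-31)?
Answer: 157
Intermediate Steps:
(72 - 1*(-23)) - 2*(-31) = (72 + 23) + 62 = 95 + 62 = 157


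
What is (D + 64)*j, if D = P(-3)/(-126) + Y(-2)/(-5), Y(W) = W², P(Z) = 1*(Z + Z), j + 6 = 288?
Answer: 624254/35 ≈ 17836.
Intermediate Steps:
j = 282 (j = -6 + 288 = 282)
P(Z) = 2*Z (P(Z) = 1*(2*Z) = 2*Z)
D = -79/105 (D = (2*(-3))/(-126) + (-2)²/(-5) = -6*(-1/126) + 4*(-⅕) = 1/21 - ⅘ = -79/105 ≈ -0.75238)
(D + 64)*j = (-79/105 + 64)*282 = (6641/105)*282 = 624254/35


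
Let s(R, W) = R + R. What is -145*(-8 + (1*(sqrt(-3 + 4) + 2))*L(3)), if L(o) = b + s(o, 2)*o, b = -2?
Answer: -5800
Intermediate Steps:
s(R, W) = 2*R
L(o) = -2 + 2*o**2 (L(o) = -2 + (2*o)*o = -2 + 2*o**2)
-145*(-8 + (1*(sqrt(-3 + 4) + 2))*L(3)) = -145*(-8 + (1*(sqrt(-3 + 4) + 2))*(-2 + 2*3**2)) = -145*(-8 + (1*(sqrt(1) + 2))*(-2 + 2*9)) = -145*(-8 + (1*(1 + 2))*(-2 + 18)) = -145*(-8 + (1*3)*16) = -145*(-8 + 3*16) = -145*(-8 + 48) = -145*40 = -5800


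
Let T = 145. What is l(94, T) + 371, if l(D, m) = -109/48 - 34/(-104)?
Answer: 230291/624 ≈ 369.06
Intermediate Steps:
l(D, m) = -1213/624 (l(D, m) = -109*1/48 - 34*(-1/104) = -109/48 + 17/52 = -1213/624)
l(94, T) + 371 = -1213/624 + 371 = 230291/624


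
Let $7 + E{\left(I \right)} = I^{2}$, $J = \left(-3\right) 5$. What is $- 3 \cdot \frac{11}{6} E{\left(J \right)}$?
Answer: $-1199$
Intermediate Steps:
$J = -15$
$E{\left(I \right)} = -7 + I^{2}$
$- 3 \cdot \frac{11}{6} E{\left(J \right)} = - 3 \cdot \frac{11}{6} \left(-7 + \left(-15\right)^{2}\right) = - 3 \cdot 11 \cdot \frac{1}{6} \left(-7 + 225\right) = \left(-3\right) \frac{11}{6} \cdot 218 = \left(- \frac{11}{2}\right) 218 = -1199$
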